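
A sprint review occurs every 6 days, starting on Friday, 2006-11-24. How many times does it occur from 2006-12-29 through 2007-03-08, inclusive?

12

Occurrences land 6·i days after 2006-11-24 for i = 0, 1, 2, …
2006-12-29 is 35 days after the start; 35 ÷ 6 = 5 remainder 5; since the remainder is 5, round up to i = 6. First occurrence in the window: #7 on 2006-12-30 (6×6 = 36 days in).
2007-03-08 is 104 days after the start; 104 ÷ 6 = 17 remainder 2. Last occurrence in the window: #18 on 2007-03-06.
Occurrences #7 through #18: 12 in total.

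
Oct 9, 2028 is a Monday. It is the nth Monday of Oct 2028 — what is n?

Day 9 falls in week ⌈9/7⌉ of the month.
Days 1–7 hold the 1st Monday, 8–14 the 2nd, 15–21 the 3rd, 22–28 the 4th, 29–31 the 5th.
9 is in the range for the 2nd.

2nd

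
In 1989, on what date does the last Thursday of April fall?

The first Thursday of April 1989 is April 6.
April 1989 has 30 days. Adding weeks: 6, 13, 20, 27 — the last one ≤ 30 is the 27th.

April 27, 1989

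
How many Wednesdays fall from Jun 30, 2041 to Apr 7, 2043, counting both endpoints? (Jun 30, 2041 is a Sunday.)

92

Jun 30, 2041 is a Sunday; the first Wednesday on or after it is Jul 3, 2041 (3 days later).
From Jul 3, 2041 to Apr 7, 2043: 181 + 365 + 97 = 643 days (rest of 2041, 2042, to Apr 7, 2043 in 2043).
643 ÷ 7 = 91 full weeks with remainder 6, so 91 more Wednesdays after the first → 92.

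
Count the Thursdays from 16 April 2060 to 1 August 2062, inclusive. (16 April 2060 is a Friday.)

16 April 2060 is a Friday; the first Thursday on or after it is 22 April 2060 (6 days later).
From 22 April 2060 to 1 August 2062: 253 + 365 + 213 = 831 days (rest of 2060, 2061, to 1 August 2062 in 2062).
831 ÷ 7 = 118 full weeks with remainder 5, so 118 more Thursdays after the first → 119.

119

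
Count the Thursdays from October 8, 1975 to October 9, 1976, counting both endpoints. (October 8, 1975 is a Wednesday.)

October 8, 1975 is a Wednesday; the first Thursday on or after it is October 9, 1975 (1 day later).
From October 9, 1975 to October 9, 1976: 83 + 283 = 366 days (rest of 1975, to October 9, 1976 in 1976).
366 ÷ 7 = 52 full weeks with remainder 2, so 52 more Thursdays after the first → 53.

53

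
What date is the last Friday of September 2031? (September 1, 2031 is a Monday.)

September 2031 begins on a Monday, so the first Friday is September 5 (4 days later).
September 2031 has 30 days. Adding weeks: 5, 12, 19, 26 — the last one ≤ 30 is the 26th.

2031-09-26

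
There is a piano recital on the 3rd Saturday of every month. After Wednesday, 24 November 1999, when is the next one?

November 1999 starts on a Monday; its first Saturday is the 6th, so the 3rd Saturday is the 20th — 20 November 1999.
That is not after 24 November 1999, so look at December 1999.
December 1999 starts on a Wednesday; its first Saturday is the 4th, so the 3rd Saturday is the 18th — 18 December 1999.

18 December 1999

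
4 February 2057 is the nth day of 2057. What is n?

35

Days in months before February: 31 = 31.
Plus 4 days into February → day 35.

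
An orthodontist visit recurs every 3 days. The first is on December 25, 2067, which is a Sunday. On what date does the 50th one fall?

May 20, 2068

The 50th occurrence is 49 intervals after the first: 49 × 3 = 147 days after December 25, 2067.
December has 31 days — 6 days to the end of December leaves 141.
January has 31 days (110 left).
February has 29 days (81 left).
March has 31 days (50 left).
April has 30 days (20 left).
20 days into May → May 20, 2068.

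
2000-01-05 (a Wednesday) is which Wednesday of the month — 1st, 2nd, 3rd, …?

Day 5 falls in week ⌈5/7⌉ of the month.
Days 1–7 hold the 1st Wednesday, 8–14 the 2nd, 15–21 the 3rd, 22–28 the 4th, 29–31 the 5th.
5 is in the range for the 1st.

1st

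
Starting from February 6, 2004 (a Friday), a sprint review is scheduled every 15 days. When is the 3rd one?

The 3rd occurrence is 2 intervals after the first: 2 × 15 = 30 days after February 6, 2004.
February has 29 days — 23 days to the end of February leaves 7.
7 days into March → March 7, 2004.

March 7, 2004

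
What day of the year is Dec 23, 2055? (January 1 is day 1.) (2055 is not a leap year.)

Days in months before Dec: 31 + 28 + 31 + 30 + 31 + 30 + 31 + 31 + 30 + 31 + 30 = 334.
Plus 23 days into Dec → day 357.

357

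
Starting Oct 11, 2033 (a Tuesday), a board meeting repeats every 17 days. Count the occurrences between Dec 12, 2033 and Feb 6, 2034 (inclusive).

Occurrences land 17·i days after Oct 11, 2033 for i = 0, 1, 2, …
Dec 12, 2033 is 62 days after the start; 62 ÷ 17 = 3 remainder 11; since the remainder is 11, round up to i = 4. First occurrence in the window: #5 on Dec 18, 2033 (4×17 = 68 days in).
Feb 6, 2034 is 118 days after the start; 118 ÷ 17 = 6 remainder 16. Last occurrence in the window: #7 on Jan 21, 2034.
Occurrences #5 through #7: 3 in total.

3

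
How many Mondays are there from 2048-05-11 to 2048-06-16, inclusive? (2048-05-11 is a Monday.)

2048-05-11 is a Monday; the first Monday on or after it is 2048-05-11.
From 2048-05-11 to 2048-06-16: 20 + 16 = 36 days (rest of May, June).
36 ÷ 7 = 5 full weeks with remainder 1, so 5 more Mondays after the first → 6.

6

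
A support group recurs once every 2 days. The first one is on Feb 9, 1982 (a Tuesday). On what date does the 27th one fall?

The 27th occurrence is 26 intervals after the first: 26 × 2 = 52 days after Feb 9, 1982.
Feb has 28 days — 19 days to the end of Feb leaves 33.
Mar has 31 days (2 left).
2 days into Apr → Apr 2, 1982.

Apr 2, 1982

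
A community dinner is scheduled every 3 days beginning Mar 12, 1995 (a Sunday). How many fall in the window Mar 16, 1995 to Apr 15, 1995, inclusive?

Occurrences land 3·i days after Mar 12, 1995 for i = 0, 1, 2, …
Mar 16, 1995 is 4 days after the start; 4 ÷ 3 = 1 remainder 1; since the remainder is 1, round up to i = 2. First occurrence in the window: #3 on Mar 18, 1995 (2×3 = 6 days in).
Apr 15, 1995 is 34 days after the start; 34 ÷ 3 = 11 remainder 1. Last occurrence in the window: #12 on Apr 14, 1995.
Occurrences #3 through #12: 10 in total.

10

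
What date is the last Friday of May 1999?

May 28, 1999

May 1999 begins on a Saturday, so the first Friday is May 7 (6 days later).
May 1999 has 31 days. Adding weeks: 7, 14, 21, 28 — the last one ≤ 31 is the 28th.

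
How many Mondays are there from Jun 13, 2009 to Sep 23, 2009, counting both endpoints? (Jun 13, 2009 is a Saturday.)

15

Jun 13, 2009 is a Saturday; the first Monday on or after it is Jun 15, 2009 (2 days later).
From Jun 15, 2009 to Sep 23, 2009: 15 + 31 + 31 + 23 = 100 days (rest of Jun, Jul, Aug, Sep).
100 ÷ 7 = 14 full weeks with remainder 2, so 14 more Mondays after the first → 15.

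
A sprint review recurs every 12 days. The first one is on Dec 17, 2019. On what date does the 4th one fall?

The 4th occurrence is 3 intervals after the first: 3 × 12 = 36 days after Dec 17, 2019.
Dec has 31 days — 14 days to the end of Dec leaves 22.
22 days into Jan → Jan 22, 2020.

Jan 22, 2020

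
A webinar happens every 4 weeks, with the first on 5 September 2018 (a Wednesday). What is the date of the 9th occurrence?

17 April 2019

The 9th occurrence is 8 intervals after the first: 8 × 28 = 224 days after 5 September 2018.
September has 30 days — 25 days to the end of September leaves 199.
October has 31 days (168 left).
November has 30 days (138 left).
December has 31 days (107 left).
January has 31 days (76 left).
February has 28 days (48 left).
March has 31 days (17 left).
17 days into April → 17 April 2019.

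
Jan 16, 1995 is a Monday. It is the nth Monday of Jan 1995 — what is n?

3rd

Day 16 falls in week ⌈16/7⌉ of the month.
Days 1–7 hold the 1st Monday, 8–14 the 2nd, 15–21 the 3rd, 22–28 the 4th, 29–31 the 5th.
16 is in the range for the 3rd.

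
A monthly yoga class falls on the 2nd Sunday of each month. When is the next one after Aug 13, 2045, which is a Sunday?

Aug 2045 starts on a Tuesday; its first Sunday is the 6th, so the 2nd Sunday is the 13th — Aug 13, 2045.
That is not after Aug 13, 2045, so look at Sep 2045.
Sep 2045 starts on a Friday; its first Sunday is the 3rd, so the 2nd Sunday is the 10th — Sep 10, 2045.

Sep 10, 2045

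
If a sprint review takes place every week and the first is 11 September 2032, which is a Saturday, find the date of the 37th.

The 37th occurrence is 36 intervals after the first: 36 × 7 = 252 days after 11 September 2032.
September has 30 days — 19 days to the end of September leaves 233.
October has 31 days (202 left).
November has 30 days (172 left).
December has 31 days (141 left).
January has 31 days (110 left).
February has 28 days (82 left).
March has 31 days (51 left).
April has 30 days (21 left).
21 days into May → 21 May 2033.

21 May 2033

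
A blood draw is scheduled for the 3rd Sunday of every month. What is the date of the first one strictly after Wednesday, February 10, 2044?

February 21, 2044

February 2044 starts on a Monday; its first Sunday is the 7th, so the 3rd Sunday is the 21st — February 21, 2044.
February 21, 2044 is after February 10, 2044, so that is the next one.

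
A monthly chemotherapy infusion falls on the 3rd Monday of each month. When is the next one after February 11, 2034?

February 20, 2034

February 2034 starts on a Wednesday; its first Monday is the 6th, so the 3rd Monday is the 20th — February 20, 2034.
February 20, 2034 is after February 11, 2034, so that is the next one.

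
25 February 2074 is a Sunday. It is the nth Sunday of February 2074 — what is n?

4th

Day 25 falls in week ⌈25/7⌉ of the month.
Days 1–7 hold the 1st Sunday, 8–14 the 2nd, 15–21 the 3rd, 22–28 the 4th, 29–31 the 5th.
25 is in the range for the 4th.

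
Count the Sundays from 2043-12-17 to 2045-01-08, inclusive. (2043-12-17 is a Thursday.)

56

2043-12-17 is a Thursday; the first Sunday on or after it is 2043-12-20 (3 days later).
From 2043-12-20 to 2045-01-08: 11 + 366 + 8 = 385 days (rest of 2043, 2044, to 2045-01-08 in 2045).
385 ÷ 7 = 55 full weeks with remainder 0, so 55 more Sundays after the first → 56.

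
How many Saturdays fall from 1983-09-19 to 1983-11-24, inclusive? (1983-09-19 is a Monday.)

9

1983-09-19 is a Monday; the first Saturday on or after it is 1983-09-24 (5 days later).
From 1983-09-24 to 1983-11-24: 6 + 31 + 24 = 61 days (rest of September, October, November).
61 ÷ 7 = 8 full weeks with remainder 5, so 8 more Saturdays after the first → 9.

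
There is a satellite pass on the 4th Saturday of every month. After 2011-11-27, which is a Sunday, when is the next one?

November 2011 starts on a Tuesday; its first Saturday is the 5th, so the 4th Saturday is the 26th — 2011-11-26.
That is not after 2011-11-27, so look at December 2011.
December 2011 starts on a Thursday; its first Saturday is the 3rd, so the 4th Saturday is the 24th — 2011-12-24.

2011-12-24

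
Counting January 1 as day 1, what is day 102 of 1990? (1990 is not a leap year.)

1990-04-12

January has 31 days (102 − 31 = 71 remain).
February has 28 days (71 − 28 = 43 remain).
March has 31 days (43 − 31 = 12 remain).
12 into April → April 12.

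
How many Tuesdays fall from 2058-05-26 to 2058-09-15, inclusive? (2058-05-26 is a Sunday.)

2058-05-26 is a Sunday; the first Tuesday on or after it is 2058-05-28 (2 days later).
From 2058-05-28 to 2058-09-15: 3 + 30 + 31 + 31 + 15 = 110 days (rest of May, June, July, August, September).
110 ÷ 7 = 15 full weeks with remainder 5, so 15 more Tuesdays after the first → 16.

16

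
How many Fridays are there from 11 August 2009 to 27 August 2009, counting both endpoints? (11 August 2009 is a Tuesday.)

11 August 2009 is a Tuesday; the first Friday on or after it is 14 August 2009 (3 days later).
From 14 August 2009 to 27 August 2009 is 27 − 14 = 13 days.
13 ÷ 7 = 1 full weeks with remainder 6, so 1 more Fridays after the first → 2.

2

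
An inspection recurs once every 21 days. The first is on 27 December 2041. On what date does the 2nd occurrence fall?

The 2nd occurrence is 1 interval after the first: 1 × 21 = 21 days after 27 December 2041.
December has 31 days — 4 days to the end of December leaves 17.
17 days into January → 17 January 2042.

17 January 2042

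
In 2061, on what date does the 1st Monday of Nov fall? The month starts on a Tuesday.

Nov 7, 2061

Nov 2061 begins on a Tuesday, so the first Monday is Nov 7 (6 days later).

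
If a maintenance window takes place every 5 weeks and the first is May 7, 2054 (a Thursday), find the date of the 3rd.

The 3rd occurrence is 2 intervals after the first: 2 × 35 = 70 days after May 7, 2054.
May has 31 days — 24 days to the end of May leaves 46.
June has 30 days (16 left).
16 days into July → July 16, 2054.

July 16, 2054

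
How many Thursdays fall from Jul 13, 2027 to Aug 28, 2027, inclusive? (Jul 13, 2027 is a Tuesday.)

Jul 13, 2027 is a Tuesday; the first Thursday on or after it is Jul 15, 2027 (2 days later).
From Jul 15, 2027 to Aug 28, 2027: 16 + 28 = 44 days (rest of Jul, Aug).
44 ÷ 7 = 6 full weeks with remainder 2, so 6 more Thursdays after the first → 7.

7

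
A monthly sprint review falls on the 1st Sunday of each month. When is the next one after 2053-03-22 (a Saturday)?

2053-04-06

March 2053 starts on a Saturday, so its 1st Sunday is 2053-03-02 (1 day in).
That is not after 2053-03-22, so look at April 2053.
April 2053 starts on a Tuesday, so its 1st Sunday is 2053-04-06 (5 days in).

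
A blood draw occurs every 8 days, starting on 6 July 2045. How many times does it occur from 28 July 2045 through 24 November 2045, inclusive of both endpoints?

Occurrences land 8·i days after 6 July 2045 for i = 0, 1, 2, …
28 July 2045 is 22 days after the start; 22 ÷ 8 = 2 remainder 6; since the remainder is 6, round up to i = 3. First occurrence in the window: #4 on 30 July 2045 (3×8 = 24 days in).
24 November 2045 is 141 days after the start; 141 ÷ 8 = 17 remainder 5. Last occurrence in the window: #18 on 19 November 2045.
Occurrences #4 through #18: 15 in total.

15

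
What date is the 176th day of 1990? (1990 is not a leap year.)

June 25, 1990

January has 31 days (176 − 31 = 145 remain).
February has 28 days (145 − 28 = 117 remain).
March has 31 days (117 − 31 = 86 remain).
April has 30 days (86 − 30 = 56 remain).
May has 31 days (56 − 31 = 25 remain).
25 into June → June 25.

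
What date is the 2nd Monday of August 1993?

The first Monday of August 1993 is August 2.
The 2nd Monday is 1 weeks later: 2 + 7 = 9.

August 9, 1993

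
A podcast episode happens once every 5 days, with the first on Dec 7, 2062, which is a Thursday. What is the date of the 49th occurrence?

Aug 4, 2063

The 49th occurrence is 48 intervals after the first: 48 × 5 = 240 days after Dec 7, 2062.
Dec has 31 days — 24 days to the end of Dec leaves 216.
Jan has 31 days (185 left).
Feb has 28 days (157 left).
Mar has 31 days (126 left).
Apr has 30 days (96 left).
May has 31 days (65 left).
Jun has 30 days (35 left).
Jul has 31 days (4 left).
4 days into Aug → Aug 4, 2063.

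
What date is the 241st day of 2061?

Aug 29, 2061

Jan has 31 days (241 − 31 = 210 remain).
Feb has 28 days (210 − 28 = 182 remain).
Mar has 31 days (182 − 31 = 151 remain).
Apr has 30 days (151 − 30 = 121 remain).
May has 31 days (121 − 31 = 90 remain).
Jun has 30 days (90 − 30 = 60 remain).
Jul has 31 days (60 − 31 = 29 remain).
29 into Aug → Aug 29.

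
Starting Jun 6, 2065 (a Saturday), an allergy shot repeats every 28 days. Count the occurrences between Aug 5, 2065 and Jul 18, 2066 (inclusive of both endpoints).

12

Occurrences land 28·i days after Jun 6, 2065 for i = 0, 1, 2, …
Aug 5, 2065 is 60 days after the start; 60 ÷ 28 = 2 remainder 4; since the remainder is 4, round up to i = 3. First occurrence in the window: #4 on Aug 29, 2065 (3×28 = 84 days in).
Jul 18, 2066 is 407 days after the start; 407 ÷ 28 = 14 remainder 15. Last occurrence in the window: #15 on Jul 3, 2066.
Occurrences #4 through #15: 12 in total.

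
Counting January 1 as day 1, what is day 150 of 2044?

January has 31 days (150 − 31 = 119 remain).
February has 29 days (119 − 29 = 90 remain).
March has 31 days (90 − 31 = 59 remain).
April has 30 days (59 − 30 = 29 remain).
29 into May → May 29.

29 May 2044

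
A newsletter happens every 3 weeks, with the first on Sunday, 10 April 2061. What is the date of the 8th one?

4 September 2061

The 8th occurrence is 7 intervals after the first: 7 × 21 = 147 days after 10 April 2061.
April has 30 days — 20 days to the end of April leaves 127.
May has 31 days (96 left).
June has 30 days (66 left).
July has 31 days (35 left).
August has 31 days (4 left).
4 days into September → 4 September 2061.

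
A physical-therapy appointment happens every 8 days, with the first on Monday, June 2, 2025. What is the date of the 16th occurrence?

September 30, 2025

The 16th occurrence is 15 intervals after the first: 15 × 8 = 120 days after June 2, 2025.
June has 30 days — 28 days to the end of June leaves 92.
July has 31 days (61 left).
August has 31 days (30 left).
30 days into September → September 30, 2025.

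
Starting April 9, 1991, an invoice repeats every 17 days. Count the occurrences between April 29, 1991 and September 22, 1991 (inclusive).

Occurrences land 17·i days after April 9, 1991 for i = 0, 1, 2, …
April 29, 1991 is 20 days after the start; 20 ÷ 17 = 1 remainder 3; since the remainder is 3, round up to i = 2. First occurrence in the window: #3 on May 13, 1991 (2×17 = 34 days in).
September 22, 1991 is 166 days after the start; 166 ÷ 17 = 9 remainder 13. Last occurrence in the window: #10 on September 9, 1991.
Occurrences #3 through #10: 8 in total.

8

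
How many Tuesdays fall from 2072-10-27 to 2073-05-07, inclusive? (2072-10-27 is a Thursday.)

27

2072-10-27 is a Thursday; the first Tuesday on or after it is 2072-11-01 (5 days later).
From 2072-11-01 to 2073-05-07: 29 + 31 + 31 + 28 + 31 + 30 + 7 = 187 days (rest of November, December, January, February, March, April, May).
187 ÷ 7 = 26 full weeks with remainder 5, so 26 more Tuesdays after the first → 27.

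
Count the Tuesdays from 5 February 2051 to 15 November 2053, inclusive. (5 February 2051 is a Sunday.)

145

5 February 2051 is a Sunday; the first Tuesday on or after it is 7 February 2051 (2 days later).
From 7 February 2051 to 15 November 2053: 327 + 366 + 319 = 1012 days (rest of 2051, 2052, to 15 November 2053 in 2053).
1012 ÷ 7 = 144 full weeks with remainder 4, so 144 more Tuesdays after the first → 145.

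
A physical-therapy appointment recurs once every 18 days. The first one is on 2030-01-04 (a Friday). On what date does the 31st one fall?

The 31st occurrence is 30 intervals after the first: 30 × 18 = 540 days after 2030-01-04.
January has 31 days — 27 days to the end of January leaves 513.
From end of January to end of 2030 is 334 days (179 left).
January has 31 days (148 left).
February has 28 days (120 left).
March has 31 days (89 left).
April has 30 days (59 left).
May has 31 days (28 left).
28 days into June → 2031-06-28.

2031-06-28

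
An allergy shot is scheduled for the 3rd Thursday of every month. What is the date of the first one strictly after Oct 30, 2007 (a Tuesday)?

Oct 2007 starts on a Monday; its first Thursday is the 4th, so the 3rd Thursday is the 18th — Oct 18, 2007.
That is not after Oct 30, 2007, so look at Nov 2007.
Nov 2007 starts on a Thursday; its first Thursday is the 1st, so the 3rd Thursday is the 15th — Nov 15, 2007.

Nov 15, 2007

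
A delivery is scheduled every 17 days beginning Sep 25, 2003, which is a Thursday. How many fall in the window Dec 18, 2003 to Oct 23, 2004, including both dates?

Occurrences land 17·i days after Sep 25, 2003 for i = 0, 1, 2, …
Dec 18, 2003 is 84 days after the start; 84 ÷ 17 = 4 remainder 16; since the remainder is 16, round up to i = 5. First occurrence in the window: #6 on Dec 19, 2003 (5×17 = 85 days in).
Oct 23, 2004 is 394 days after the start; 394 ÷ 17 = 23 remainder 3. Last occurrence in the window: #24 on Oct 20, 2004.
Occurrences #6 through #24: 19 in total.

19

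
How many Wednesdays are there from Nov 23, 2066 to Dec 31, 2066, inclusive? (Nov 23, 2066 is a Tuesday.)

6

Nov 23, 2066 is a Tuesday; the first Wednesday on or after it is Nov 24, 2066 (1 day later).
From Nov 24, 2066 to Dec 31, 2066: 6 + 31 = 37 days (rest of Nov, Dec).
37 ÷ 7 = 5 full weeks with remainder 2, so 5 more Wednesdays after the first → 6.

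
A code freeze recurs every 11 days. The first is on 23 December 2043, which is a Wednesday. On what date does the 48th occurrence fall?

23 May 2045

The 48th occurrence is 47 intervals after the first: 47 × 11 = 517 days after 23 December 2043.
December has 31 days — 8 days to the end of December leaves 509.
2044 has 366 days (143 left).
January has 31 days (112 left).
February has 28 days (84 left).
March has 31 days (53 left).
April has 30 days (23 left).
23 days into May → 23 May 2045.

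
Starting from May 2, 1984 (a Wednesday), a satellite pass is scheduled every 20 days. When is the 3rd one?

The 3rd occurrence is 2 intervals after the first: 2 × 20 = 40 days after May 2, 1984.
May has 31 days — 29 days to the end of May leaves 11.
11 days into June → June 11, 1984.

June 11, 1984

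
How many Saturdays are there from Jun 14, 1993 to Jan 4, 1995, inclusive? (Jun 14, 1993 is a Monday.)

Jun 14, 1993 is a Monday; the first Saturday on or after it is Jun 19, 1993 (5 days later).
From Jun 19, 1993 to Jan 4, 1995: 195 + 365 + 4 = 564 days (rest of 1993, 1994, to Jan 4, 1995 in 1995).
564 ÷ 7 = 80 full weeks with remainder 4, so 80 more Saturdays after the first → 81.

81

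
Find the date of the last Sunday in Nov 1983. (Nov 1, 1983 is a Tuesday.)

Nov 1983 begins on a Tuesday, so the first Sunday is Nov 6 (5 days later).
Nov 1983 has 30 days. Adding weeks: 6, 13, 20, 27 — the last one ≤ 30 is the 27th.

Nov 27, 1983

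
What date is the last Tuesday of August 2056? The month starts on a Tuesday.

2056-08-29

August 2056 begins on a Tuesday, so the first Tuesday is August 1.
August 2056 has 31 days. Adding weeks: 1, 8, 15, 22, 29 — the last one ≤ 31 is the 29th.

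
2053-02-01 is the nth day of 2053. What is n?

Days in months before February: 31 = 31.
Plus 1 day into February → day 32.

32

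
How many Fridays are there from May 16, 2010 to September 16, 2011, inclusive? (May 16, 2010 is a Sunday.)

70

May 16, 2010 is a Sunday; the first Friday on or after it is May 21, 2010 (5 days later).
From May 21, 2010 to September 16, 2011: 224 + 259 = 483 days (rest of 2010, to September 16, 2011 in 2011).
483 ÷ 7 = 69 full weeks with remainder 0, so 69 more Fridays after the first → 70.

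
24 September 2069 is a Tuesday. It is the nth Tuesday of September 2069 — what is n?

4th

Day 24 falls in week ⌈24/7⌉ of the month.
Days 1–7 hold the 1st Tuesday, 8–14 the 2nd, 15–21 the 3rd, 22–28 the 4th, 29–31 the 5th.
24 is in the range for the 4th.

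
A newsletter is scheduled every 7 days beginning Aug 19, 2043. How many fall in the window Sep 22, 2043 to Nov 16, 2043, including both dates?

Occurrences land 7·i days after Aug 19, 2043 for i = 0, 1, 2, …
Sep 22, 2043 is 34 days after the start; 34 ÷ 7 = 4 remainder 6; since the remainder is 6, round up to i = 5. First occurrence in the window: #6 on Sep 23, 2043 (5×7 = 35 days in).
Nov 16, 2043 is 89 days after the start; 89 ÷ 7 = 12 remainder 5. Last occurrence in the window: #13 on Nov 11, 2043.
Occurrences #6 through #13: 8 in total.

8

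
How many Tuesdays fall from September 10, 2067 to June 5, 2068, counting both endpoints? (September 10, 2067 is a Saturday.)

September 10, 2067 is a Saturday; the first Tuesday on or after it is September 13, 2067 (3 days later).
From September 13, 2067 to June 5, 2068: 17 + 31 + 30 + 31 + 31 + 29 + 31 + 30 + 31 + 5 = 266 days (rest of September, October, November, December, January, February, March, April, May, June).
266 ÷ 7 = 38 full weeks with remainder 0, so 38 more Tuesdays after the first → 39.

39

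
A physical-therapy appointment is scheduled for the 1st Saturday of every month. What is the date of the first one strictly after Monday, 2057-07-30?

2057-08-04

July 2057 starts on a Sunday, so its 1st Saturday is 2057-07-07 (6 days in).
That is not after 2057-07-30, so look at August 2057.
August 2057 starts on a Wednesday, so its 1st Saturday is 2057-08-04 (3 days in).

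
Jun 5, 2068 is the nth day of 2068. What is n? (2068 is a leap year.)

Days in months before Jun: 31 + 29 + 31 + 30 + 31 = 152.
Plus 5 days into Jun → day 157.

157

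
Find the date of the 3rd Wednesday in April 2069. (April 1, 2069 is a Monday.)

April 17, 2069

April 2069 begins on a Monday, so the first Wednesday is April 3 (2 days later).
The 3rd Wednesday is 2 weeks later: 3 + 14 = 17.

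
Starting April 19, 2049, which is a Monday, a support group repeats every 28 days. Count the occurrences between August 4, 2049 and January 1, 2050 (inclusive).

Occurrences land 28·i days after April 19, 2049 for i = 0, 1, 2, …
August 4, 2049 is 107 days after the start; 107 ÷ 28 = 3 remainder 23; since the remainder is 23, round up to i = 4. First occurrence in the window: #5 on August 9, 2049 (4×28 = 112 days in).
January 1, 2050 is 257 days after the start; 257 ÷ 28 = 9 remainder 5. Last occurrence in the window: #10 on December 27, 2049.
Occurrences #5 through #10: 6 in total.

6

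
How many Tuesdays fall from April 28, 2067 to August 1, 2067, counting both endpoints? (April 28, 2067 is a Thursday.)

April 28, 2067 is a Thursday; the first Tuesday on or after it is May 3, 2067 (5 days later).
From May 3, 2067 to August 1, 2067: 28 + 30 + 31 + 1 = 90 days (rest of May, June, July, August).
90 ÷ 7 = 12 full weeks with remainder 6, so 12 more Tuesdays after the first → 13.

13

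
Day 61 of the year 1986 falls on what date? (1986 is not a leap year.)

Mar 2, 1986

Jan has 31 days (61 − 31 = 30 remain).
Feb has 28 days (30 − 28 = 2 remain).
2 into Mar → Mar 2.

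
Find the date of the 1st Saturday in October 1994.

1 October 1994

October 1994 begins on a Saturday, so the first Saturday is October 1.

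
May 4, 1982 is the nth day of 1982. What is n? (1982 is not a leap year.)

124

Days in months before May: 31 + 28 + 31 + 30 = 120.
Plus 4 days into May → day 124.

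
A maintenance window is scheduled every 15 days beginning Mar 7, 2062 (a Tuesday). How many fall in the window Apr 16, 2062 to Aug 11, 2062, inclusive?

8

Occurrences land 15·i days after Mar 7, 2062 for i = 0, 1, 2, …
Apr 16, 2062 is 40 days after the start; 40 ÷ 15 = 2 remainder 10; since the remainder is 10, round up to i = 3. First occurrence in the window: #4 on Apr 21, 2062 (3×15 = 45 days in).
Aug 11, 2062 is 157 days after the start; 157 ÷ 15 = 10 remainder 7. Last occurrence in the window: #11 on Aug 4, 2062.
Occurrences #4 through #11: 8 in total.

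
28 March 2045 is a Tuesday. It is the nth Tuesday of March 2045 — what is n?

Day 28 falls in week ⌈28/7⌉ of the month.
Days 1–7 hold the 1st Tuesday, 8–14 the 2nd, 15–21 the 3rd, 22–28 the 4th, 29–31 the 5th.
28 is in the range for the 4th.

4th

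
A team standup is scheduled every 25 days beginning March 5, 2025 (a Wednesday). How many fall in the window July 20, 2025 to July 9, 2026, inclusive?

14

Occurrences land 25·i days after March 5, 2025 for i = 0, 1, 2, …
July 20, 2025 is 137 days after the start; 137 ÷ 25 = 5 remainder 12; since the remainder is 12, round up to i = 6. First occurrence in the window: #7 on August 2, 2025 (6×25 = 150 days in).
July 9, 2026 is 491 days after the start; 491 ÷ 25 = 19 remainder 16. Last occurrence in the window: #20 on June 23, 2026.
Occurrences #7 through #20: 14 in total.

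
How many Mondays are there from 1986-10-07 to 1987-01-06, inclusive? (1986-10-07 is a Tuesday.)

13

1986-10-07 is a Tuesday; the first Monday on or after it is 1986-10-13 (6 days later).
From 1986-10-13 to 1987-01-06: 18 + 30 + 31 + 6 = 85 days (rest of October, November, December, January).
85 ÷ 7 = 12 full weeks with remainder 1, so 12 more Mondays after the first → 13.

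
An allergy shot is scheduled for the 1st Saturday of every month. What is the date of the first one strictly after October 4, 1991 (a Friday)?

October 1991 starts on a Tuesday, so its 1st Saturday is October 5, 1991 (4 days in).
October 5, 1991 is after October 4, 1991, so that is the next one.

October 5, 1991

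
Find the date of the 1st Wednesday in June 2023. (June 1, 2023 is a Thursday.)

June 2023 begins on a Thursday, so the first Wednesday is June 7 (6 days later).

June 7, 2023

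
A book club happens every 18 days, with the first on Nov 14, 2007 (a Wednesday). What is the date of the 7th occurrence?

The 7th occurrence is 6 intervals after the first: 6 × 18 = 108 days after Nov 14, 2007.
Nov has 30 days — 16 days to the end of Nov leaves 92.
Dec has 31 days (61 left).
Jan has 31 days (30 left).
Feb has 29 days (1 left).
1 day into Mar → Mar 1, 2008.

Mar 1, 2008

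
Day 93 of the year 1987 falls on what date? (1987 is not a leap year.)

January has 31 days (93 − 31 = 62 remain).
February has 28 days (62 − 28 = 34 remain).
March has 31 days (34 − 31 = 3 remain).
3 into April → April 3.

April 3, 1987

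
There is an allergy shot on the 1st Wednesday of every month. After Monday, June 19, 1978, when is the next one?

June 1978 starts on a Thursday, so its 1st Wednesday is June 7, 1978 (6 days in).
That is not after June 19, 1978, so look at July 1978.
July 1978 starts on a Saturday, so its 1st Wednesday is July 5, 1978 (4 days in).

July 5, 1978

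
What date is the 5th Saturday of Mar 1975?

Mar 1975 begins on a Saturday, so the first Saturday is Mar 1.
The 5th Saturday is 4 weeks later: 1 + 28 = 29.

Mar 29, 1975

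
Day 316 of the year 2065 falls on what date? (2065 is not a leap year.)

November 12, 2065

January has 31 days (316 − 31 = 285 remain).
February has 28 days (285 − 28 = 257 remain).
March has 31 days (257 − 31 = 226 remain).
April has 30 days (226 − 30 = 196 remain).
May has 31 days (196 − 31 = 165 remain).
June has 30 days (165 − 30 = 135 remain).
July has 31 days (135 − 31 = 104 remain).
August has 31 days (104 − 31 = 73 remain).
September has 30 days (73 − 30 = 43 remain).
October has 31 days (43 − 31 = 12 remain).
12 into November → November 12.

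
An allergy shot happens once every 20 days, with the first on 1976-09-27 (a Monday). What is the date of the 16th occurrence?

The 16th occurrence is 15 intervals after the first: 15 × 20 = 300 days after 1976-09-27.
September has 30 days — 3 days to the end of September leaves 297.
October has 31 days (266 left).
November has 30 days (236 left).
December has 31 days (205 left).
January has 31 days (174 left).
February has 28 days (146 left).
March has 31 days (115 left).
April has 30 days (85 left).
May has 31 days (54 left).
June has 30 days (24 left).
24 days into July → 1977-07-24.

1977-07-24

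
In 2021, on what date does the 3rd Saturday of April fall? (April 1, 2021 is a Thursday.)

April 2021 begins on a Thursday, so the first Saturday is April 3 (2 days later).
The 3rd Saturday is 2 weeks later: 3 + 14 = 17.

April 17, 2021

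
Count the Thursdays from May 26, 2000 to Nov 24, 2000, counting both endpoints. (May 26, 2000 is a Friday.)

May 26, 2000 is a Friday; the first Thursday on or after it is Jun 1, 2000 (6 days later).
From Jun 1, 2000 to Nov 24, 2000: 29 + 31 + 31 + 30 + 31 + 24 = 176 days (rest of Jun, Jul, Aug, Sep, Oct, Nov).
176 ÷ 7 = 25 full weeks with remainder 1, so 25 more Thursdays after the first → 26.

26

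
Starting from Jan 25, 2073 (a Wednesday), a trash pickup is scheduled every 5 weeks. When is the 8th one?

Sep 27, 2073

The 8th occurrence is 7 intervals after the first: 7 × 35 = 245 days after Jan 25, 2073.
Jan has 31 days — 6 days to the end of Jan leaves 239.
Feb has 28 days (211 left).
Mar has 31 days (180 left).
Apr has 30 days (150 left).
May has 31 days (119 left).
Jun has 30 days (89 left).
Jul has 31 days (58 left).
Aug has 31 days (27 left).
27 days into Sep → Sep 27, 2073.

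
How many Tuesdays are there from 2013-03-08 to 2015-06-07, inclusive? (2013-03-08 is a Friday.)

2013-03-08 is a Friday; the first Tuesday on or after it is 2013-03-12 (4 days later).
From 2013-03-12 to 2015-06-07: 294 + 365 + 158 = 817 days (rest of 2013, 2014, to 2015-06-07 in 2015).
817 ÷ 7 = 116 full weeks with remainder 5, so 116 more Tuesdays after the first → 117.

117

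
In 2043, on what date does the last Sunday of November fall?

29 November 2043

The first Sunday of November 2043 is November 1.
November 2043 has 30 days. Adding weeks: 1, 8, 15, 22, 29 — the last one ≤ 30 is the 29th.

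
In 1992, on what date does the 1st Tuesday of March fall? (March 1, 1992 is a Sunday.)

1992-03-03

March 1992 begins on a Sunday, so the first Tuesday is March 3 (2 days later).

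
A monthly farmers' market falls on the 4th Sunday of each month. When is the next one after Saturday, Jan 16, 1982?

Jan 24, 1982

Jan 1982 starts on a Friday; its first Sunday is the 3rd, so the 4th Sunday is the 24th — Jan 24, 1982.
Jan 24, 1982 is after Jan 16, 1982, so that is the next one.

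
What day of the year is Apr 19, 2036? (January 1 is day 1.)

Days in months before Apr: 31 + 29 + 31 = 91.
Plus 19 days into Apr → day 110.

110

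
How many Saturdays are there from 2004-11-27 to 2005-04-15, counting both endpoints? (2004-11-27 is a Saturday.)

2004-11-27 is a Saturday; the first Saturday on or after it is 2004-11-27.
From 2004-11-27 to 2005-04-15: 3 + 31 + 31 + 28 + 31 + 15 = 139 days (rest of November, December, January, February, March, April).
139 ÷ 7 = 19 full weeks with remainder 6, so 19 more Saturdays after the first → 20.

20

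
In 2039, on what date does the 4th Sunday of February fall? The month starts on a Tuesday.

27 February 2039

February 2039 begins on a Tuesday, so the first Sunday is February 6 (5 days later).
The 4th Sunday is 3 weeks later: 6 + 21 = 27.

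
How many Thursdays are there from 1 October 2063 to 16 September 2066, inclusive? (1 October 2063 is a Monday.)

155

1 October 2063 is a Monday; the first Thursday on or after it is 4 October 2063 (3 days later).
From 4 October 2063 to 16 September 2066: 88 + 366 + 365 + 259 = 1078 days (rest of 2063, 2064, 2065, to 16 September 2066 in 2066).
1078 ÷ 7 = 154 full weeks with remainder 0, so 154 more Thursdays after the first → 155.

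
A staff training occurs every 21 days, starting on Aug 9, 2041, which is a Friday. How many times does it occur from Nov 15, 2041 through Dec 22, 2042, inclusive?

Occurrences land 21·i days after Aug 9, 2041 for i = 0, 1, 2, …
Nov 15, 2041 is 98 days after the start; 98 ÷ 21 = 4 remainder 14; since the remainder is 14, round up to i = 5. First occurrence in the window: #6 on Nov 22, 2041 (5×21 = 105 days in).
Dec 22, 2042 is 500 days after the start; 500 ÷ 21 = 23 remainder 17. Last occurrence in the window: #24 on Dec 5, 2042.
Occurrences #6 through #24: 19 in total.

19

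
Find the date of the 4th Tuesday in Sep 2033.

The first Tuesday of Sep 2033 is Sep 6.
The 4th Tuesday is 3 weeks later: 6 + 21 = 27.

Sep 27, 2033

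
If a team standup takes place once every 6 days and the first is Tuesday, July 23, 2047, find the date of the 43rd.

March 31, 2048

The 43rd occurrence is 42 intervals after the first: 42 × 6 = 252 days after July 23, 2047.
July has 31 days — 8 days to the end of July leaves 244.
August has 31 days (213 left).
September has 30 days (183 left).
October has 31 days (152 left).
November has 30 days (122 left).
December has 31 days (91 left).
January has 31 days (60 left).
February has 29 days (31 left).
31 days into March → March 31, 2048.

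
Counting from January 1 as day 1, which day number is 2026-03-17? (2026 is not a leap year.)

Days in months before March: 31 + 28 = 59.
Plus 17 days into March → day 76.

76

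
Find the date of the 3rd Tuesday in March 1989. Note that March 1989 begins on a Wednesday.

1989-03-21

March 1989 begins on a Wednesday, so the first Tuesday is March 7 (6 days later).
The 3rd Tuesday is 2 weeks later: 7 + 14 = 21.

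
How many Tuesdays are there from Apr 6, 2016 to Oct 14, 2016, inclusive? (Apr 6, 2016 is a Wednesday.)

Apr 6, 2016 is a Wednesday; the first Tuesday on or after it is Apr 12, 2016 (6 days later).
From Apr 12, 2016 to Oct 14, 2016: 18 + 31 + 30 + 31 + 31 + 30 + 14 = 185 days (rest of Apr, May, Jun, Jul, Aug, Sep, Oct).
185 ÷ 7 = 26 full weeks with remainder 3, so 26 more Tuesdays after the first → 27.

27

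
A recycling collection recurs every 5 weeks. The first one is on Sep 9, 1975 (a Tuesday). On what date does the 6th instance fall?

The 6th occurrence is 5 intervals after the first: 5 × 35 = 175 days after Sep 9, 1975.
Sep has 30 days — 21 days to the end of Sep leaves 154.
Oct has 31 days (123 left).
Nov has 30 days (93 left).
Dec has 31 days (62 left).
Jan has 31 days (31 left).
Feb has 29 days (2 left).
2 days into Mar → Mar 2, 1976.

Mar 2, 1976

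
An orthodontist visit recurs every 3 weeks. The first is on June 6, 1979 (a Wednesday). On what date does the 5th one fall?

August 29, 1979

The 5th occurrence is 4 intervals after the first: 4 × 21 = 84 days after June 6, 1979.
June has 30 days — 24 days to the end of June leaves 60.
July has 31 days (29 left).
29 days into August → August 29, 1979.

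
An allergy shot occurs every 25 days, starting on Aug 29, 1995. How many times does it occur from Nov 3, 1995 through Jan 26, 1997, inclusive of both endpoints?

18

Occurrences land 25·i days after Aug 29, 1995 for i = 0, 1, 2, …
Nov 3, 1995 is 66 days after the start; 66 ÷ 25 = 2 remainder 16; since the remainder is 16, round up to i = 3. First occurrence in the window: #4 on Nov 12, 1995 (3×25 = 75 days in).
Jan 26, 1997 is 516 days after the start; 516 ÷ 25 = 20 remainder 16. Last occurrence in the window: #21 on Jan 10, 1997.
Occurrences #4 through #21: 18 in total.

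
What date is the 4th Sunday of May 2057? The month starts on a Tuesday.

May 2057 begins on a Tuesday, so the first Sunday is May 6 (5 days later).
The 4th Sunday is 3 weeks later: 6 + 21 = 27.

27 May 2057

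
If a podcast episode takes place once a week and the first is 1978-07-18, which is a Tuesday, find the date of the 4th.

The 4th occurrence is 3 intervals after the first: 3 × 7 = 21 days after 1978-07-18.
July has 31 days — 13 days to the end of July leaves 8.
8 days into August → 1978-08-08.

1978-08-08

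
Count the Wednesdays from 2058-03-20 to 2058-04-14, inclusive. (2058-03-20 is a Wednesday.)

2058-03-20 is a Wednesday; the first Wednesday on or after it is 2058-03-20.
From 2058-03-20 to 2058-04-14: 11 + 14 = 25 days (rest of March, April).
25 ÷ 7 = 3 full weeks with remainder 4, so 3 more Wednesdays after the first → 4.

4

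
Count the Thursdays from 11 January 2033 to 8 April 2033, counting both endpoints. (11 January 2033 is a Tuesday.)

11 January 2033 is a Tuesday; the first Thursday on or after it is 13 January 2033 (2 days later).
From 13 January 2033 to 8 April 2033: 18 + 28 + 31 + 8 = 85 days (rest of January, February, March, April).
85 ÷ 7 = 12 full weeks with remainder 1, so 12 more Thursdays after the first → 13.

13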